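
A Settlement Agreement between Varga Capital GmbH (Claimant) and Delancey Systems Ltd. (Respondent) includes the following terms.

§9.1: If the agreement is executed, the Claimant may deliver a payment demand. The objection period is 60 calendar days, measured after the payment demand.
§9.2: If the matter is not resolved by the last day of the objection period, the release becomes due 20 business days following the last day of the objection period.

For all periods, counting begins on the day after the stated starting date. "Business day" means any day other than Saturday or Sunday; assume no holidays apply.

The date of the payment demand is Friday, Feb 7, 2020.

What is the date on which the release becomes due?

May 5, 2020

Adding 60 calendar days to Feb 7, 2020 gives Apr 7, 2020, which is the last day of the objection period.
From Tuesday, Apr 7, 2020, 20 business days (Apr 8, Apr 9, Apr 10, Apr 13, …, May 1, May 4, May 5, skipping weekends) brings us to Tuesday, May 5, 2020, which is the date on which the release becomes due.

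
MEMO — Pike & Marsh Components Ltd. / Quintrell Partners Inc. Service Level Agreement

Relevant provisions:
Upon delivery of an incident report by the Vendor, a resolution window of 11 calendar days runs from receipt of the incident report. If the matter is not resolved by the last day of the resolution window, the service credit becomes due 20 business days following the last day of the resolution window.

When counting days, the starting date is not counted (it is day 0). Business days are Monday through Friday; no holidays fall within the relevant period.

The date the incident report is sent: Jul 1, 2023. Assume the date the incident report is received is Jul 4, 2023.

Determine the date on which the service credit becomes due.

The last day of the resolution window: 11 calendar days after Jul 4, 2023 is Jul 15, 2023.
The date on which the service credit becomes due: counting 20 business days from Saturday, Jul 15, 2023 (Jul 17, Jul 18, Jul 19, Jul 20, …, Aug 9, Aug 10, Aug 11, skipping weekends) reaches Friday, Aug 11, 2023.

Aug 11, 2023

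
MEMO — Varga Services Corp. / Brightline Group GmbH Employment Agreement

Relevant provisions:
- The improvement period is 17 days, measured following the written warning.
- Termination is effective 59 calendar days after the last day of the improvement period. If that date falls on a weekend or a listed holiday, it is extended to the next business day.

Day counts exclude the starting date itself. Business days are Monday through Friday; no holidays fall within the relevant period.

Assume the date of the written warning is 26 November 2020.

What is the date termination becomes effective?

10 February 2021

Adding 17 calendar days to 26 November 2020 gives 13 December 2020, which is the last day of the improvement period.
Adding 59 calendar days to 13 December 2020 gives 10 February 2021, which is the date termination becomes effective. 10 February 2021 is a Wednesday, so no roll-forward applies.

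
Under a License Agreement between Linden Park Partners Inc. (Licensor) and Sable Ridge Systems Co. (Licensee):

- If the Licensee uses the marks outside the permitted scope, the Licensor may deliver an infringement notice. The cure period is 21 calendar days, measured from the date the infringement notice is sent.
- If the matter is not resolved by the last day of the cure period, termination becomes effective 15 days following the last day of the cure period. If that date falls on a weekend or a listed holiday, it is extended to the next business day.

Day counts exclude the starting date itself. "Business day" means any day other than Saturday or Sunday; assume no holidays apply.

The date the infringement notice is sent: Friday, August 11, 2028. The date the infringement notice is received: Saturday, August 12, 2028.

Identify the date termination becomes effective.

September 18, 2028

The last day of the cure period: August 11, 2028 + 21 days = September 1, 2028.
The date termination becomes effective: 15 calendar days after September 1, 2028 is September 16, 2028. That falls on a Saturday, so it rolls to the next business day, Monday, September 18, 2028.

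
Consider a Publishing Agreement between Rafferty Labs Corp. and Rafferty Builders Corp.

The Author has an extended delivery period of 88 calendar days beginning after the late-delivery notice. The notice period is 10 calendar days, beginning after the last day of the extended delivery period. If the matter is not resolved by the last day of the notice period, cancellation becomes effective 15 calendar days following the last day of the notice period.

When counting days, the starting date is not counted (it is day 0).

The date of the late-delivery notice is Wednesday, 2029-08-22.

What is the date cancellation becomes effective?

2029-12-13

The last day of the extended delivery period: 88 calendar days after 2029-08-22 is 2029-11-18.
Adding 10 calendar days to 2029-11-18 gives 2029-11-28, which is the last day of the notice period.
The date cancellation becomes effective: 15 calendar days after 2029-11-28 is 2029-12-13.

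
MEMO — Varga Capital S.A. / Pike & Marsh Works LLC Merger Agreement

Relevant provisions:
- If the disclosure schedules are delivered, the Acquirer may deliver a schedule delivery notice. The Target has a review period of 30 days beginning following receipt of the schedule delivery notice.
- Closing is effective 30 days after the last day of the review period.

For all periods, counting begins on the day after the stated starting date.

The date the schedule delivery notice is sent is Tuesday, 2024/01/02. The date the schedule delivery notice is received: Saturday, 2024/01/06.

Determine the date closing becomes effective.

The last day of the review period: 30 calendar days after 2024/01/06 is 2024/02/05.
The date closing becomes effective: 30 calendar days after 2024/02/05 is 2024/03/06.

2024/03/06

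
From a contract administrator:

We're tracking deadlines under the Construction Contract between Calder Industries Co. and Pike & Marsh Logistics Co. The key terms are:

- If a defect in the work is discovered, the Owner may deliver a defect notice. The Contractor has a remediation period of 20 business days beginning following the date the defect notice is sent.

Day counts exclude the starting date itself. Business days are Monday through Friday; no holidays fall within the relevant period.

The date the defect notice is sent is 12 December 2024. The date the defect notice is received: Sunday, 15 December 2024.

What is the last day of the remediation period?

The last day of the remediation period: 20 business days after Thursday, 12 December 2024, skipping weekends — Dec 13, Dec 16, Dec 17, Dec 18, …, Jan 7, Jan 8, Jan 9 — lands on Thursday, 9 January 2025.

9 January 2025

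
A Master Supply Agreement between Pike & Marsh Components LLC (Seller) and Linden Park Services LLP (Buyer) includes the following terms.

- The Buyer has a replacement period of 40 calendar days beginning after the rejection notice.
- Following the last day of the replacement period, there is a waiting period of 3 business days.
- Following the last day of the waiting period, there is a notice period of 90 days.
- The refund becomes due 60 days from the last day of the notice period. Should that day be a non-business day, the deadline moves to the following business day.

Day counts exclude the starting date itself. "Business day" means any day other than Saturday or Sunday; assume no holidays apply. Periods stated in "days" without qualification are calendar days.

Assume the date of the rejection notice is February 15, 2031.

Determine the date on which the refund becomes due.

The last day of the replacement period: 40 calendar days after February 15, 2031 is March 27, 2031.
From Thursday, March 27, 2031, 3 business days (Mar 28, Mar 31, Apr 1, skipping weekends) brings us to Tuesday, April 1, 2031, which is the last day of the waiting period.
Adding 90 calendar days to April 1, 2031 gives June 30, 2031, which is the last day of the notice period.
The date on which the refund becomes due: 60 calendar days after June 30, 2031 is August 29, 2031. August 29, 2031 is a Friday, so no roll-forward applies.

August 29, 2031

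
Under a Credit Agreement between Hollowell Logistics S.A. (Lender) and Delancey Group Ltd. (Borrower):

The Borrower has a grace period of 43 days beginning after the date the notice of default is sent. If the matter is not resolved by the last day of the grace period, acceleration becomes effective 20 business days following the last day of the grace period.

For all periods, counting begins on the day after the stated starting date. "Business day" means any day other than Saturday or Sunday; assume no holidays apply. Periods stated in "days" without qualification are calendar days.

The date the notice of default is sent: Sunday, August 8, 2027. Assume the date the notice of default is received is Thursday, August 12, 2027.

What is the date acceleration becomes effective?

Adding 43 calendar days to August 8, 2027 gives September 20, 2027, which is the last day of the grace period.
From Monday, September 20, 2027, 20 business days (Sep 21, Sep 22, Sep 23, Sep 24, …, Oct 14, Oct 15, Oct 18, skipping weekends) brings us to Monday, October 18, 2027, which is the date acceleration becomes effective.

October 18, 2027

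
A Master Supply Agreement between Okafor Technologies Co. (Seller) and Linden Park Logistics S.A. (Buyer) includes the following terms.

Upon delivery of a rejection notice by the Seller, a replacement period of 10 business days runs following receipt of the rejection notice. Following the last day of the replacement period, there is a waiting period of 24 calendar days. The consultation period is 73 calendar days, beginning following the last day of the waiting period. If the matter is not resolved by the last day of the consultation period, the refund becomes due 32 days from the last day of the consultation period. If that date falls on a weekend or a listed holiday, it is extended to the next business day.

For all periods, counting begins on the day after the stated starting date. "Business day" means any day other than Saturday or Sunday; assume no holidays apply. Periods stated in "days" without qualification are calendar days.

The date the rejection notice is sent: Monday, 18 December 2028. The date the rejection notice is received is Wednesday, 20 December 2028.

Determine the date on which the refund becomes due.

14 May 2029

The last day of the replacement period: 10 business days after Wednesday, 20 December 2028, skipping weekends — Dec 21, Dec 22, Dec 25, Dec 26, Dec 27, Dec 28, Dec 29, Jan 1, Jan 2, Jan 3 — lands on Wednesday, 3 January 2029.
The last day of the waiting period: 24 calendar days after 3 January 2029 is 27 January 2029.
The last day of the consultation period: 73 calendar days after 27 January 2029 is 10 April 2029.
The date on which the refund becomes due: 32 calendar days after 10 April 2029 is 12 May 2029. That falls on a Saturday, so it rolls to the next business day, Monday, 14 May 2029.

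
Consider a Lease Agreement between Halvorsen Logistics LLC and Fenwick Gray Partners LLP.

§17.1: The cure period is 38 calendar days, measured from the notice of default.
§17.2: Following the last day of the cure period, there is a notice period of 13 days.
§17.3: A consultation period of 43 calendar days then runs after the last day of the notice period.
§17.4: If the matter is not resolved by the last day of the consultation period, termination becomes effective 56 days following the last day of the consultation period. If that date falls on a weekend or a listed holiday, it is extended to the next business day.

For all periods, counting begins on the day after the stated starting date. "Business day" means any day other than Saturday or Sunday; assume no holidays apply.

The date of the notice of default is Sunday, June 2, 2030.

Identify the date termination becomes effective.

October 30, 2030

The last day of the cure period: June 2, 2030 + 38 days = July 10, 2030.
The last day of the notice period: July 10, 2030 + 13 days = July 23, 2030.
The last day of the consultation period: July 23, 2030 + 43 days = September 4, 2030.
Adding 56 calendar days to September 4, 2030 gives October 30, 2030, which is the date termination becomes effective. October 30, 2030 is a Wednesday, so no roll-forward applies.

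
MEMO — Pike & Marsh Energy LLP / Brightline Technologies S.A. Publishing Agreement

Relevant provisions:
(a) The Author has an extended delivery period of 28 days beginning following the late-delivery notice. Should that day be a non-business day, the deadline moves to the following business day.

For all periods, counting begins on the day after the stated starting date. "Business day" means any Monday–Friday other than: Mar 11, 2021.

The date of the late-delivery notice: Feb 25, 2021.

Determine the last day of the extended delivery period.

The last day of the extended delivery period: 28 calendar days after Feb 25, 2021 is Mar 25, 2021. Mar 25, 2021 is a Thursday and is not a listed holiday, so no roll-forward applies.

Mar 25, 2021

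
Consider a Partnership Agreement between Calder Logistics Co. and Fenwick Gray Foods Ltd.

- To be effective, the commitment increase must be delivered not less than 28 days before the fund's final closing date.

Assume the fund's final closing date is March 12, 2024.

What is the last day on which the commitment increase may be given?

February 13, 2024

Counting back 28 calendar days from March 12, 2024 gives February 13, 2024.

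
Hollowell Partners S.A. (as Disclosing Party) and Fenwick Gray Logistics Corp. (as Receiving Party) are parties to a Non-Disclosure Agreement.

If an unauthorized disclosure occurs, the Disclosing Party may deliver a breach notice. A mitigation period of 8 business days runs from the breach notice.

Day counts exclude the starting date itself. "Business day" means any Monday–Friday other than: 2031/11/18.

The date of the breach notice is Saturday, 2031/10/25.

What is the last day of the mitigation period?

2031/11/05

From Saturday, 2031/10/25, 8 business days (Oct 27, Oct 28, Oct 29, Oct 30, Oct 31, Nov 3, Nov 4, Nov 5, skipping weekends) brings us to Wednesday, 2031/11/05, which is the last day of the mitigation period.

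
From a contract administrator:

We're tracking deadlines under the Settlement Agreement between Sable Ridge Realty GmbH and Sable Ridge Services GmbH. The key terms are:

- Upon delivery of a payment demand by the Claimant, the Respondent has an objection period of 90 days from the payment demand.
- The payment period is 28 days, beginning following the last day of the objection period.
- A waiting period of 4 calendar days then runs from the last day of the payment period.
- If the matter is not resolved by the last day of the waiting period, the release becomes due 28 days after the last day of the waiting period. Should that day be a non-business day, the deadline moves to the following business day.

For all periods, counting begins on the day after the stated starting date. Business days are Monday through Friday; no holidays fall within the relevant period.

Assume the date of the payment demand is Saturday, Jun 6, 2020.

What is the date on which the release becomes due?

Adding 90 calendar days to Jun 6, 2020 gives Sep 4, 2020, which is the last day of the objection period.
The last day of the payment period: 28 calendar days after Sep 4, 2020 is Oct 2, 2020.
Adding 4 calendar days to Oct 2, 2020 gives Oct 6, 2020, which is the last day of the waiting period.
The date on which the release becomes due: 28 calendar days after Oct 6, 2020 is Nov 3, 2020. Nov 3, 2020 is a Tuesday, so no roll-forward applies.

Nov 3, 2020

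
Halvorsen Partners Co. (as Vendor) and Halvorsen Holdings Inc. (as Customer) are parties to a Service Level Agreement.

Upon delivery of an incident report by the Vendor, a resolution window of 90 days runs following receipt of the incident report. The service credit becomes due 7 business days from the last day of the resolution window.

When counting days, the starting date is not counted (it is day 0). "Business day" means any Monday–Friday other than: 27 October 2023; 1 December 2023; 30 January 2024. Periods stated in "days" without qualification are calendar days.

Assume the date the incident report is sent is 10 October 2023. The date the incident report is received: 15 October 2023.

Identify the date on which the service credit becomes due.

The last day of the resolution window: 90 calendar days after 15 October 2023 is 13 January 2024.
The date on which the service credit becomes due: 7 business days after Saturday, 13 January 2024, skipping weekends — Jan 15, Jan 16, Jan 17, Jan 18, Jan 19, Jan 22, Jan 23 — lands on Tuesday, 23 January 2024.

23 January 2024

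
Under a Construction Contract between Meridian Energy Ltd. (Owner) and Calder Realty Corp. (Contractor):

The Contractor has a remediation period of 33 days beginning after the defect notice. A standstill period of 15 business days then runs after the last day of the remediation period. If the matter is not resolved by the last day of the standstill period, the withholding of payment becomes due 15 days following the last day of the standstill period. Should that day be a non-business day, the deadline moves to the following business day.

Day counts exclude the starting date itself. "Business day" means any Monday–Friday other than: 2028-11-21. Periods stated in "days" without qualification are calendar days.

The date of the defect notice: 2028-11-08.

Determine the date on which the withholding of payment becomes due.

2029-01-16

The last day of the remediation period: 33 calendar days after 2028-11-08 is 2028-12-11.
The last day of the standstill period: counting 15 business days from Monday, 2028-12-11 (Dec 12, Dec 13, Dec 14, Dec 15, …, Dec 28, Dec 29, Jan 1, skipping weekends) reaches Monday, 2029-01-01.
Adding 15 calendar days to 2029-01-01 gives 2029-01-16, which is the date on which the withholding of payment becomes due. 2029-01-16 is a Tuesday and is not a listed holiday, so no roll-forward applies.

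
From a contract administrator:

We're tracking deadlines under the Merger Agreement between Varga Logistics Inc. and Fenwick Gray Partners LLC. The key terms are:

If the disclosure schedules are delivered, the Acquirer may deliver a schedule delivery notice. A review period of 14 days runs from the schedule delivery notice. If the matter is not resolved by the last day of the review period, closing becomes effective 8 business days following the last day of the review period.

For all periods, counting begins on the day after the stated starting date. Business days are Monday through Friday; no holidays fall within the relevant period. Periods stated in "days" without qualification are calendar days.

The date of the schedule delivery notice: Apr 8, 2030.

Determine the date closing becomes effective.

May 2, 2030

The last day of the review period: Apr 8, 2030 + 14 days = Apr 22, 2030.
From Monday, Apr 22, 2030, 8 business days (Apr 23, Apr 24, Apr 25, Apr 26, Apr 29, Apr 30, May 1, May 2, skipping weekends) brings us to Thursday, May 2, 2030, which is the date closing becomes effective.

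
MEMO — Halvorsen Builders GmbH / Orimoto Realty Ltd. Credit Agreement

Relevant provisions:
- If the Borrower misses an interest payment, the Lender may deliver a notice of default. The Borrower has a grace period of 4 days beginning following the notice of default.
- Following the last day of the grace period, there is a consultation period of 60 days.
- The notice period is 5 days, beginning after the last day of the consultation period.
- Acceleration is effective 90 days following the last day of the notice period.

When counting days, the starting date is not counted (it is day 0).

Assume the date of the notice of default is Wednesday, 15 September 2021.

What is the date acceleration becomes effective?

21 February 2022

The last day of the grace period: 15 September 2021 + 4 days = 19 September 2021.
Adding 60 calendar days to 19 September 2021 gives 18 November 2021, which is the last day of the consultation period.
Adding 5 calendar days to 18 November 2021 gives 23 November 2021, which is the last day of the notice period.
The date acceleration becomes effective: 23 November 2021 + 90 days = 21 February 2022.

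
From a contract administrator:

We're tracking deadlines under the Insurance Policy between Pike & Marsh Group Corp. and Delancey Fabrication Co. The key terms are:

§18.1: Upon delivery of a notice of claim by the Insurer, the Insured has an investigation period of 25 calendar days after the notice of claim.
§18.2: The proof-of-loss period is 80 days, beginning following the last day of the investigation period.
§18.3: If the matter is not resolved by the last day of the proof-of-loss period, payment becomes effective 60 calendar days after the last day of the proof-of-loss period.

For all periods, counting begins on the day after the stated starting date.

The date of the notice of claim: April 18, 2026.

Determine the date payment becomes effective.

The last day of the investigation period: April 18, 2026 + 25 days = May 13, 2026.
The last day of the proof-of-loss period: 80 calendar days after May 13, 2026 is August 1, 2026.
The date payment becomes effective: 60 calendar days after August 1, 2026 is September 30, 2026.

September 30, 2026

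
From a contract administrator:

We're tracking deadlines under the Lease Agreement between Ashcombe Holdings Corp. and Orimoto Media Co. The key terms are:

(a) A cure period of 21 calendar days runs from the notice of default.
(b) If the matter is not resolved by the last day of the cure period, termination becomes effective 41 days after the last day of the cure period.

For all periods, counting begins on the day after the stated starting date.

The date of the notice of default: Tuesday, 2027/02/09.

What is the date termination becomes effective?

2027/04/12

The last day of the cure period: 2027/02/09 + 21 days = 2027/03/02.
The date termination becomes effective: 41 calendar days after 2027/03/02 is 2027/04/12.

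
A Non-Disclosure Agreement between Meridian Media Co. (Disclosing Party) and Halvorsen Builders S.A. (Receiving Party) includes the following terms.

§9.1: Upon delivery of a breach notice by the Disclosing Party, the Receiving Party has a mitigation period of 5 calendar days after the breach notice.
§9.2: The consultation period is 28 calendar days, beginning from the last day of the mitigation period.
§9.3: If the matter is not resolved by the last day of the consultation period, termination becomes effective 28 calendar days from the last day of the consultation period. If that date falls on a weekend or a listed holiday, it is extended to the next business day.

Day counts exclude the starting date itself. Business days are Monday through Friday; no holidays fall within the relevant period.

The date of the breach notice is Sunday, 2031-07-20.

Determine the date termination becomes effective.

Adding 5 calendar days to 2031-07-20 gives 2031-07-25, which is the last day of the mitigation period.
The last day of the consultation period: 28 calendar days after 2031-07-25 is 2031-08-22.
Adding 28 calendar days to 2031-08-22 gives 2031-09-19, which is the date termination becomes effective. 2031-09-19 is a Friday, so no roll-forward applies.

2031-09-19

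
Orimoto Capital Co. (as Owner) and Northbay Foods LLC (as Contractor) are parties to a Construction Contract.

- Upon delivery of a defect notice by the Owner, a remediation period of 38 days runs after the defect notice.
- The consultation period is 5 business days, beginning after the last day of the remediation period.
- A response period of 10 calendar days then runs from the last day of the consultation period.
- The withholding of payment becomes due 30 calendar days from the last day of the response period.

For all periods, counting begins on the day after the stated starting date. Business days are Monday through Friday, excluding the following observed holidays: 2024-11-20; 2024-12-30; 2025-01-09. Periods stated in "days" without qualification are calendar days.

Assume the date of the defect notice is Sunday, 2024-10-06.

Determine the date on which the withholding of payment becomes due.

The last day of the remediation period: 2024-10-06 + 38 days = 2024-11-13.
The last day of the consultation period: 5 business days after Wednesday, 2024-11-13, skipping weekends and the listed holiday on Nov 20 — Nov 14, Nov 15, Nov 18, Nov 19, Nov 21 — lands on Thursday, 2024-11-21.
The last day of the response period: 2024-11-21 + 10 days = 2024-12-01.
The date on which the withholding of payment becomes due: 30 calendar days after 2024-12-01 is 2024-12-31.

2024-12-31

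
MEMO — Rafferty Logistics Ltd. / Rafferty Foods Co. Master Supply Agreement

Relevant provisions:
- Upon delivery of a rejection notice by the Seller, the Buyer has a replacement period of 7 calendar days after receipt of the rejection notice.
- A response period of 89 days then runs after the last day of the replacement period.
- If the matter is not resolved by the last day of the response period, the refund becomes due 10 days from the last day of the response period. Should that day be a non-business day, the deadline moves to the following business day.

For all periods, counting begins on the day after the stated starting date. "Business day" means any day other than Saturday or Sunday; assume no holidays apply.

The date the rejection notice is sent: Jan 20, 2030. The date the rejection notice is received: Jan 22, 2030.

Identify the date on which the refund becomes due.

May 8, 2030

Adding 7 calendar days to Jan 22, 2030 gives Jan 29, 2030, which is the last day of the replacement period.
Adding 89 calendar days to Jan 29, 2030 gives Apr 28, 2030, which is the last day of the response period.
The date on which the refund becomes due: Apr 28, 2030 + 10 days = May 8, 2030. May 8, 2030 is a Wednesday, so no roll-forward applies.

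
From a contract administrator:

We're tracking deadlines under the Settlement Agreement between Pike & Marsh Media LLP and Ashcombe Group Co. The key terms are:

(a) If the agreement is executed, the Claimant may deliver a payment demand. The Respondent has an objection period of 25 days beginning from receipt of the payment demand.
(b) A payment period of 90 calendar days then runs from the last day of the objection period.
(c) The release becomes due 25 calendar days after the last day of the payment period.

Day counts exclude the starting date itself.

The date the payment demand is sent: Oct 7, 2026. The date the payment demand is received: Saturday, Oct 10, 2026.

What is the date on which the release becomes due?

Feb 27, 2027

Adding 25 calendar days to Oct 10, 2026 gives Nov 4, 2026, which is the last day of the objection period.
The last day of the payment period: Nov 4, 2026 + 90 days = Feb 2, 2027.
The date on which the release becomes due: Feb 2, 2027 + 25 days = Feb 27, 2027.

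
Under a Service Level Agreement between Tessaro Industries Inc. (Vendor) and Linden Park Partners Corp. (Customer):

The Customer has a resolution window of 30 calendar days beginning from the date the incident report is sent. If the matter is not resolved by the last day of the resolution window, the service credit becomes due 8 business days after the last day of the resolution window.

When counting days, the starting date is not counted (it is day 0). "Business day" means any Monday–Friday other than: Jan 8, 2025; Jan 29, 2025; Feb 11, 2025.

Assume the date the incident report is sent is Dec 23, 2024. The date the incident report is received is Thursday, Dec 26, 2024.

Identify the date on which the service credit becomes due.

The last day of the resolution window: Dec 23, 2024 + 30 days = Jan 22, 2025.
The date on which the service credit becomes due: counting 8 business days from Wednesday, Jan 22, 2025 (Jan 23, Jan 24, Jan 27, Jan 28, Jan 30, Jan 31, Feb 3, Feb 4, skipping weekends and the listed holiday on Jan 29) reaches Tuesday, Feb 4, 2025.

Feb 4, 2025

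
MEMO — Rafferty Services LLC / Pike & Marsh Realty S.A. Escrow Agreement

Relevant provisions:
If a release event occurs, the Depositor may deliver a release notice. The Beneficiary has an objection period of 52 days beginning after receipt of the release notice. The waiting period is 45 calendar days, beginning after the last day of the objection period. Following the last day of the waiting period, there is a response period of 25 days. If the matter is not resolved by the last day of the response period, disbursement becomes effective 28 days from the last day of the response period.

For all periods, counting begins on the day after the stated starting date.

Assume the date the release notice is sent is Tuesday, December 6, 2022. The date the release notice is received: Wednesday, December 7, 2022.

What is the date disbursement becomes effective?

May 6, 2023

Adding 52 calendar days to December 7, 2022 gives January 28, 2023, which is the last day of the objection period.
The last day of the waiting period: January 28, 2023 + 45 days = March 14, 2023.
The last day of the response period: March 14, 2023 + 25 days = April 8, 2023.
The date disbursement becomes effective: April 8, 2023 + 28 days = May 6, 2023.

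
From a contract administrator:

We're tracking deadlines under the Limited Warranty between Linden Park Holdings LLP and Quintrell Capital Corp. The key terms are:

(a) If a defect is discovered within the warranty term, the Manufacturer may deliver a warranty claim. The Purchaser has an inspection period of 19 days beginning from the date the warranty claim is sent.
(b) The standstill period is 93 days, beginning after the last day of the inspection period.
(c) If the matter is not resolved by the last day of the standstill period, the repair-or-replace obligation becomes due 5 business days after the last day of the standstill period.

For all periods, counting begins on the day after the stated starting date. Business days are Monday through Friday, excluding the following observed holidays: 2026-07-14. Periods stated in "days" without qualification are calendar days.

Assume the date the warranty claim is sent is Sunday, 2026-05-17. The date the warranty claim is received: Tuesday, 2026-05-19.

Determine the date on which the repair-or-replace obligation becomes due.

The last day of the inspection period: 19 calendar days after 2026-05-17 is 2026-06-05.
The last day of the standstill period: 2026-06-05 + 93 days = 2026-09-06.
The date on which the repair-or-replace obligation becomes due: counting 5 business days from Sunday, 2026-09-06 (Sep 7, Sep 8, Sep 9, Sep 10, Sep 11, skipping weekends) reaches Friday, 2026-09-11.

2026-09-11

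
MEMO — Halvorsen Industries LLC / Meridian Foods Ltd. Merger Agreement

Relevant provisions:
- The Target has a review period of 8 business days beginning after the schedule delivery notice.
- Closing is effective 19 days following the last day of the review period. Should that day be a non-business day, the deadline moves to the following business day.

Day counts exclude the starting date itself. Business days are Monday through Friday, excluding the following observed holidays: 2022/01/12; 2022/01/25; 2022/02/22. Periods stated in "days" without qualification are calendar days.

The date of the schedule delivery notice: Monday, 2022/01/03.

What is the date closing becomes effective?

From Monday, 2022/01/03, 8 business days (Jan 4, Jan 5, Jan 6, Jan 7, Jan 10, Jan 11, Jan 13, Jan 14, skipping weekends and the listed holiday on Jan 12) brings us to Friday, 2022/01/14, which is the last day of the review period.
Adding 19 calendar days to 2022/01/14 gives 2022/02/02, which is the date closing becomes effective. 2022/02/02 is a Wednesday and is not a listed holiday, so no roll-forward applies.

2022/02/02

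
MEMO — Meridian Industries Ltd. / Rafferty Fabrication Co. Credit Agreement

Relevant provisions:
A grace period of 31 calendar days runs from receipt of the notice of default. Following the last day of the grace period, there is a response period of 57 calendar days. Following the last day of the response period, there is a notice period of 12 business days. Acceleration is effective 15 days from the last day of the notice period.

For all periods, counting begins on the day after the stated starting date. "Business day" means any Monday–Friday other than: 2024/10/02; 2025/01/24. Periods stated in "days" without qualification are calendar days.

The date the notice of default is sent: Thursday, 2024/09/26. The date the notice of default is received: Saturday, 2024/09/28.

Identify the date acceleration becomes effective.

The last day of the grace period: 2024/09/28 + 31 days = 2024/10/29.
The last day of the response period: 2024/10/29 + 57 days = 2024/12/25.
From Wednesday, 2024/12/25, 12 business days (Dec 26, Dec 27, Dec 30, Dec 31, …, Jan 8, Jan 9, Jan 10, skipping weekends) brings us to Friday, 2025/01/10, which is the last day of the notice period.
The date acceleration becomes effective: 15 calendar days after 2025/01/10 is 2025/01/25.

2025/01/25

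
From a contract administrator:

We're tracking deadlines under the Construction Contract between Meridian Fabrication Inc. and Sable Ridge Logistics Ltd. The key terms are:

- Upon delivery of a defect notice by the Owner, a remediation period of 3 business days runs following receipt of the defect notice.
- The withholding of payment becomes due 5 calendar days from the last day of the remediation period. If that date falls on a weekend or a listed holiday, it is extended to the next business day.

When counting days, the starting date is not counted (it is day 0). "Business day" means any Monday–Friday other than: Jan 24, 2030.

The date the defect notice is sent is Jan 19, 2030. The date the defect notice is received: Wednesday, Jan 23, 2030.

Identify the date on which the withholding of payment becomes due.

From Wednesday, Jan 23, 2030, 3 business days (Jan 25, Jan 28, Jan 29, skipping weekends and the listed holiday on Jan 24) brings us to Tuesday, Jan 29, 2030, which is the last day of the remediation period.
The date on which the withholding of payment becomes due: Jan 29, 2030 + 5 days = Feb 3, 2030. That falls on a Sunday, so it rolls to the next business day, Monday, Feb 4, 2030.

Feb 4, 2030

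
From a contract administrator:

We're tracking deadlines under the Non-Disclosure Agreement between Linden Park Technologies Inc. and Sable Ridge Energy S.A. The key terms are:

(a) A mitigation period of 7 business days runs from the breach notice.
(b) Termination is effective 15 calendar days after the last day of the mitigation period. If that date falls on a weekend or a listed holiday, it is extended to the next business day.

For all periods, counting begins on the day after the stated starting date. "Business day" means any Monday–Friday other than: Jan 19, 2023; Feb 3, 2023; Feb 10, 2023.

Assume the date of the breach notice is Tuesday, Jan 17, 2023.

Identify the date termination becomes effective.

The last day of the mitigation period: 7 business days after Tuesday, Jan 17, 2023, skipping weekends and the listed holiday on Jan 19 — Jan 18, Jan 20, Jan 23, Jan 24, Jan 25, Jan 26, Jan 27 — lands on Friday, Jan 27, 2023.
The date termination becomes effective: 15 calendar days after Jan 27, 2023 is Feb 11, 2023. That falls on a Saturday, so it rolls to the next business day, Monday, Feb 13, 2023.

Feb 13, 2023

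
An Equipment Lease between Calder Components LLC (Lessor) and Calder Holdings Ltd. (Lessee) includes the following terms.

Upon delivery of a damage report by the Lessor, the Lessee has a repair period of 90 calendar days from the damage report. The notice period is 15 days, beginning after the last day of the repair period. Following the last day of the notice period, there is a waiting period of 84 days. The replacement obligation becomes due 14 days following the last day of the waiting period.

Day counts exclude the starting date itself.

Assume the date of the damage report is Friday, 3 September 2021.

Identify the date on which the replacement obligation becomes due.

The last day of the repair period: 3 September 2021 + 90 days = 2 December 2021.
The last day of the notice period: 15 calendar days after 2 December 2021 is 17 December 2021.
The last day of the waiting period: 17 December 2021 + 84 days = 11 March 2022.
Adding 14 calendar days to 11 March 2022 gives 25 March 2022, which is the date on which the replacement obligation becomes due.

25 March 2022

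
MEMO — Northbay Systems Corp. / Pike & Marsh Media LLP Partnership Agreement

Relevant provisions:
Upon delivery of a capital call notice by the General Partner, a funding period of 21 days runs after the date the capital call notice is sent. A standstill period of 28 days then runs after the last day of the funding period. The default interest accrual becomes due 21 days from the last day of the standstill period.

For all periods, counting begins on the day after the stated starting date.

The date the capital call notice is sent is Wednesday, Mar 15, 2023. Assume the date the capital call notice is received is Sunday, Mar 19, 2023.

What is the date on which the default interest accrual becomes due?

The last day of the funding period: Mar 15, 2023 + 21 days = Apr 5, 2023.
Adding 28 calendar days to Apr 5, 2023 gives May 3, 2023, which is the last day of the standstill period.
Adding 21 calendar days to May 3, 2023 gives May 24, 2023, which is the date on which the default interest accrual becomes due.

May 24, 2023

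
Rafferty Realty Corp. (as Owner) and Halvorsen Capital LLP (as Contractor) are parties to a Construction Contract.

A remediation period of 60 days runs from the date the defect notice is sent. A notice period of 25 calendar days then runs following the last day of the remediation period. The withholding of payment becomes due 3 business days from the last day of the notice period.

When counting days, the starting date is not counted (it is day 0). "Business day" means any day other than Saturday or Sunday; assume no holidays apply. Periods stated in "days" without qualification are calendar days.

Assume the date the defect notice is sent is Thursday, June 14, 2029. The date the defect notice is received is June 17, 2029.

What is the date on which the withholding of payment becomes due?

September 12, 2029

The last day of the remediation period: 60 calendar days after June 14, 2029 is August 13, 2029.
The last day of the notice period: 25 calendar days after August 13, 2029 is September 7, 2029.
The date on which the withholding of payment becomes due: counting 3 business days from Friday, September 7, 2029 (Sep 10, Sep 11, Sep 12, skipping weekends) reaches Wednesday, September 12, 2029.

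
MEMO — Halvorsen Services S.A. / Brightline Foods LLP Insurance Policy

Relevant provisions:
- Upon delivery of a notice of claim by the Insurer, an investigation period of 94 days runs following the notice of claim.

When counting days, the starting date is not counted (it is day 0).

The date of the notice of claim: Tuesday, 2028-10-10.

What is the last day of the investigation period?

2029-01-12

Adding 94 calendar days to 2028-10-10 gives 2029-01-12, which is the last day of the investigation period.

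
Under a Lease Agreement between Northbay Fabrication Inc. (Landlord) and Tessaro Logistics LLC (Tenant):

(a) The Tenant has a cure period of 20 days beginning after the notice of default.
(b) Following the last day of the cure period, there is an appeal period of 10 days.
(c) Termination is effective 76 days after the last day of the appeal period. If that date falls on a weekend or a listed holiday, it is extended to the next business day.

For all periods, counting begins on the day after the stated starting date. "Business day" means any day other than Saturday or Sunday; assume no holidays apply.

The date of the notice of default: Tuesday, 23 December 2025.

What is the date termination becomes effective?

Adding 20 calendar days to 23 December 2025 gives 12 January 2026, which is the last day of the cure period.
The last day of the appeal period: 12 January 2026 + 10 days = 22 January 2026.
Adding 76 calendar days to 22 January 2026 gives 8 April 2026, which is the date termination becomes effective. 8 April 2026 is a Wednesday, so no roll-forward applies.

8 April 2026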